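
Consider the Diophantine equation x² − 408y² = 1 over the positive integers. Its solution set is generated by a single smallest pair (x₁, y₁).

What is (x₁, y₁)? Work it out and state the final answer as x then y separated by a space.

101 5

√408 = [20; 5,40, …], period ℓ=2 (even) → k=1
step 0: (20, 1)  from 20·(1,0) + (0,1)
step 1: (101, 5)  from 5·(20,1) + (1,0)
fundamental: x₁=101, y₁=5  (since 10201 − 408·25 = 1)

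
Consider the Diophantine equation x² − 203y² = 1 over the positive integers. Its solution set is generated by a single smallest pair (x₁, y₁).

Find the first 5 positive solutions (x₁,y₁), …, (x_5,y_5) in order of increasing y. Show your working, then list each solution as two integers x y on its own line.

√203 = [14; 4,28, …], period ℓ=2 (even) → k=1
a_0=14:  p_0=14·1+0=14,  q_0=14·0+1=1
a_1=4:  p_1=4·14+1=57,  q_1=4·1+0=4
(x₁, y₁) = (57, 4);  57² − 203·4² = 1 ✓
k=2:  x_2 = 57·57+203·4·4 = 6497,  y_2 = 57·4+4·57 = 456
k=3:  x_3 = 57·6497+203·4·456 = 740601,  y_3 = 57·456+4·6497 = 51980
k=4:  x_4 = 57·740601+203·4·51980 = 84422017,  y_4 = 57·51980+4·740601 = 5925264
k=5:  x_5 = 57·84422017+203·4·5925264 = 9623369337,  y_5 = 57·5925264+4·84422017 = 675428116

57 4
6497 456
740601 51980
84422017 5925264
9623369337 675428116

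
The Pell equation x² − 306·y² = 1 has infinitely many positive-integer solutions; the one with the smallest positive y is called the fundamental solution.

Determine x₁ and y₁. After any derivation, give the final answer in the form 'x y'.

[17; 2,34] for √306; ℓ=2 ⇒ convergent index 1
i=0: a=17 ⇒ p=17, q=1
i=1: a=2 ⇒ p=35, q=2
(x₁, y₁) = (35, 2);  35² − 306·2² = 1 ✓

35 2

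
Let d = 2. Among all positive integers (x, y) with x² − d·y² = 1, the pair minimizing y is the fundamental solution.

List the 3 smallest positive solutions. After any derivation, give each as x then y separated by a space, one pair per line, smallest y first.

d=2: √d = [1; 2] (ℓ=1, odd), read p_1/q_1
a_0=1:  p_0=1·1+0=1,  q_0=1·0+1=1
a_1=2:  p_1=2·1+1=3,  q_1=2·1+0=2
(x₁, y₁) = (3, 2);  3² − 2·2² = 1 ✓
n=2: (3,2)∘(3,2) = (3·3+2·2·2, 3·2+2·3) = (17,12)
n=3: (17,12)∘(3,2) = (3·17+2·2·12, 3·12+2·17) = (99,70)

3 2
17 12
99 70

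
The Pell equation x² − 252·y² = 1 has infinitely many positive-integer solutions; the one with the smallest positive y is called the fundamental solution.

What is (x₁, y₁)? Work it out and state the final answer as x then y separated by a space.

√252 → a₀=15, period (1,6,1,30); ℓ=4 even so k=3
i=0: a=15 ⇒ p=15, q=1
…
i=2: a=6 ⇒ p=111, q=7
i=3: a=1 ⇒ p=127, q=8
→ (127, 8).  Check: 127²=16129, 252·8²=16128, difference 1.

127 8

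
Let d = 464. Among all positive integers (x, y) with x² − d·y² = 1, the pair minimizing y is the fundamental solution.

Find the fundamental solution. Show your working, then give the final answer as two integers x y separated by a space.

9801 455

√464 → a₀=21, period (1,1,5,1,1,1,5,1,1,42); ℓ=10 even so k=9
a_0=21:  p_0=21·1+0=21,  q_0=21·0+1=1
a_1=1:  p_1=1·21+1=22,  q_1=1·1+0=1
…
a_4=1:  p_4=1·237+43=280,  q_4=1·11+2=13
…
a_6=1:  p_6=1·517+280=797,  q_6=1·24+13=37
…
a_8=1:  p_8=1·4502+797=5299,  q_8=1·209+37=246
a_9=1:  p_9=1·5299+4502=9801,  q_9=1·246+209=455
(x₁, y₁) = (9801, 455);  9801² − 464·455² = 1 ✓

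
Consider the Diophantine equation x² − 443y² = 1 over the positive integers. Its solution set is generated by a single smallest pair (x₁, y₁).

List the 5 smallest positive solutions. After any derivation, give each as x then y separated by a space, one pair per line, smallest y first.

[21; 21,42] for √443; ℓ=2 ⇒ convergent index 1
k=0  a_k=21  p_k/q_k = 21/1
k=1  a_k=21  p_k/q_k = 442/21
fundamental: x₁=442, y₁=21  (since 195364 − 443·441 = 1)
k=2:  x_2 = 442·442+443·21·21 = 390727,  y_2 = 442·21+21·442 = 18564
k=3:  x_3 = 442·390727+443·21·18564 = 345402226,  y_3 = 442·18564+21·390727 = 16410555
k=4:  x_4 = 442·345402226+443·21·16410555 = 305335177057,  y_4 = 442·16410555+21·345402226 = 14506912056
k=5:  x_5 = 442·305335177057+443·21·14506912056 = 269915951116162,  y_5 = 442·14506912056+21·305335177057 = 12824093846949

442 21
390727 18564
345402226 16410555
305335177057 14506912056
269915951116162 12824093846949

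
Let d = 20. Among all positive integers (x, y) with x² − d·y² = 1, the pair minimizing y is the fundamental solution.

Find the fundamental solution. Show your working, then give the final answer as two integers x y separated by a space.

9 2

[4; 2,8] for √20; ℓ=2 ⇒ convergent index 1
a_0=4:  p_0=4·1+0=4,  q_0=4·0+1=1
a_1=2:  p_1=2·4+1=9,  q_1=2·1+0=2
fundamental: x₁=9, y₁=2  (since 81 − 20·4 = 1)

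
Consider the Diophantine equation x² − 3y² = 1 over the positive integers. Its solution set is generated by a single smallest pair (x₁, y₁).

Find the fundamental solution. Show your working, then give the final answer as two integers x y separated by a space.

2 1

[1; 1,2] for √3; ℓ=2 ⇒ convergent index 1
a_0=1:  p_0=1·1+0=1,  q_0=1·0+1=1
a_1=1:  p_1=1·1+1=2,  q_1=1·1+0=1
→ (2, 1).  Check: 2²=4, 3·1²=3, difference 1.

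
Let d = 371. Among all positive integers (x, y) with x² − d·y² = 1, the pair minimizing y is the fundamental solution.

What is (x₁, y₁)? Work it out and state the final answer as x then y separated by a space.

1695 88

√371 = [19; 3,1,4,1,3,38, …], period ℓ=6 (even) → k=5
k=0  a_k=19  p_k/q_k = 19/1
k=1  a_k=3  p_k/q_k = 58/3
…
k=3  a_k=4  p_k/q_k = 366/19
k=4  a_k=1  p_k/q_k = 443/23
k=5  a_k=3  p_k/q_k = 1695/88
→ (1695, 88).  Check: 1695²=2873025, 371·88²=2873024, difference 1.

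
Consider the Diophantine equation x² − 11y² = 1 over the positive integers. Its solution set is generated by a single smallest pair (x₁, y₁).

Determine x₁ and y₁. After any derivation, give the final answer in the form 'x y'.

d=11: √d = [3; 3,6] (ℓ=2, even), read p_1/q_1
a_0=3:  p_0=3·1+0=3,  q_0=3·0+1=1
a_1=3:  p_1=3·3+1=10,  q_1=3·1+0=3
fundamental: x₁=10, y₁=3  (since 100 − 11·9 = 1)

10 3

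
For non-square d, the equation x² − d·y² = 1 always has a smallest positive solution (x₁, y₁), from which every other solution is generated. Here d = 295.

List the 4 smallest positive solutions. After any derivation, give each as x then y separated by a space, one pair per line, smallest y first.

[17; 5,1,2,3,2,6,2,3,2,1,5,34] for √295; ℓ=12 ⇒ convergent index 11
k=0  a_k=17  p_k/q_k = 17/1
…
k=3  a_k=2  p_k/q_k = 292/17
k=4  a_k=3  p_k/q_k = 979/57
k=5  a_k=2  p_k/q_k = 2250/131
k=6  a_k=6  p_k/q_k = 14479/843
k=7  a_k=2  p_k/q_k = 31208/1817
…
k=9  a_k=2  p_k/q_k = 247414/14405
k=10  a_k=1  p_k/q_k = 355517/20699
k=11  a_k=5  p_k/q_k = 2024999/117900
(x₁, y₁) = (2024999, 117900);  2024999² − 295·117900² = 1 ✓
(2024999+117900√295)^2 = 8201241900001 + 477494764200√295
(2024999+117900√295)^3 = 33215013292518224999 + 1933852840020353700√295
(2024999+117900√295)^4 = 134520737404664024967600001 + 7832100134376274949528400√295

2024999 117900
8201241900001 477494764200
33215013292518224999 1933852840020353700
134520737404664024967600001 7832100134376274949528400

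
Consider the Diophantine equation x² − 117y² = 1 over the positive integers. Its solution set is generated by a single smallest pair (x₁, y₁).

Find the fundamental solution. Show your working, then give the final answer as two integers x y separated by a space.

d=117: √d = [10; 1,4,2,4,1,20] (ℓ=6, even), read p_5/q_5
i=0: a=10 ⇒ p=10, q=1
i=1: a=1 ⇒ p=11, q=1
i=2: a=4 ⇒ p=54, q=5
i=3: a=2 ⇒ p=119, q=11
i=4: a=4 ⇒ p=530, q=49
i=5: a=1 ⇒ p=649, q=60
fundamental: x₁=649, y₁=60  (since 421201 − 117·3600 = 1)

649 60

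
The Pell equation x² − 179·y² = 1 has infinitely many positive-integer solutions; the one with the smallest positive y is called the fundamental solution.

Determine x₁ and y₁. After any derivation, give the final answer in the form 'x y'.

[13; 2,1,1,1,3,…,1,2,26] for √179; ℓ=14 ⇒ convergent index 13
i=0: a=13 ⇒ p=13, q=1
i=1: a=2 ⇒ p=27, q=2
i=2: a=1 ⇒ p=40, q=3
…
i=4: a=1 ⇒ p=107, q=8
i=5: a=3 ⇒ p=388, q=29
i=6: a=5 ⇒ p=2047, q=153
i=7: a=13 ⇒ p=26999, q=2018
…
i=9: a=3 ⇒ p=438125, q=32747
i=10: a=1 ⇒ p=575167, q=42990
i=11: a=1 ⇒ p=1013292, q=75737
i=12: a=1 ⇒ p=1588459, q=118727
i=13: a=2 ⇒ p=4190210, q=313191
→ (4190210, 313191).  Check: 4190210²=17557859844100, 179·313191²=17557859844099, difference 1.

4190210 313191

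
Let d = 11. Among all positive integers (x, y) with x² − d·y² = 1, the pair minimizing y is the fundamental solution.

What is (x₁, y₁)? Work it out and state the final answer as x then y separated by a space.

10 3

√11 → a₀=3, period (3,6); ℓ=2 even so k=1
k=0  a_k=3  p_k/q_k = 3/1
k=1  a_k=3  p_k/q_k = 10/3
(x₁, y₁) = (10, 3);  10² − 11·3² = 1 ✓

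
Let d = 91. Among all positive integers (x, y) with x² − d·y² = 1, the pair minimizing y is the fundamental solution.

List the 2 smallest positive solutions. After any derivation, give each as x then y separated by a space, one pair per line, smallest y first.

[9; 1,1,5,1,5,1,1,18] for √91; ℓ=8 ⇒ convergent index 7
k=0  a_k=9  p_k/q_k = 9/1
k=1  a_k=1  p_k/q_k = 10/1
…
k=6  a_k=1  p_k/q_k = 849/89
k=7  a_k=1  p_k/q_k = 1574/165
→ (1574, 165).  Check: 1574²=2477476, 91·165²=2477475, difference 1.
k=2:  x_2 = 1574·1574+91·165·165 = 4954951,  y_2 = 1574·165+165·1574 = 519420

1574 165
4954951 519420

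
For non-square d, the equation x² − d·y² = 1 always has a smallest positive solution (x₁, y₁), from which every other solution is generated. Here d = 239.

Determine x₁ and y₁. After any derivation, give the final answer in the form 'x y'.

[15; 2,5,1,2,4,15,4,2,1,5,2,30] for √239; ℓ=12 ⇒ convergent index 11
step 0: (15, 1)  from 15·(1,0) + (0,1)
…
step 3: (201, 13)  from 1·(170,11) + (31,2)
…
step 6: (37907, 2452)  from 15·(2489,161) + (572,37)
…
step 10: (2847431, 184185)  from 5·(500258,32359) + (346141,22390)
step 11: (6195120, 400729)  from 2·(2847431,184185) + (500258,32359)
→ (6195120, 400729).  Check: 6195120²=38379511814400, 239·400729²=38379511814399, difference 1.

6195120 400729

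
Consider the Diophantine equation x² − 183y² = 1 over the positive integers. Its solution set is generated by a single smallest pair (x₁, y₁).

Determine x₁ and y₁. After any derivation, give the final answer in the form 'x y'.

d=183: √d = [13; 1,1,8,1,1,26] (ℓ=6, even), read p_5/q_5
step 0: (13, 1)  from 13·(1,0) + (0,1)
…
step 4: (257, 19)  from 1·(230,17) + (27,2)
step 5: (487, 36)  from 1·(257,19) + (230,17)
→ (487, 36).  Check: 487²=237169, 183·36²=237168, difference 1.

487 36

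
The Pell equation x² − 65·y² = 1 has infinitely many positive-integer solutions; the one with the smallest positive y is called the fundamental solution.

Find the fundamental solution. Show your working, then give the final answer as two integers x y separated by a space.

129 16

d=65: √d = [8; 16] (ℓ=1, odd), read p_1/q_1
i=0: a=8 ⇒ p=8, q=1
i=1: a=16 ⇒ p=129, q=16
(x₁, y₁) = (129, 16);  129² − 65·16² = 1 ✓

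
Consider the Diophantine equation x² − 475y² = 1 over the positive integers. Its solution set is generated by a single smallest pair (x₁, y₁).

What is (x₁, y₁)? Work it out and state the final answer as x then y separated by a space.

d=475: √d = [21; 1,3,1,6,2,6,1,3,1,42] (ℓ=10, even), read p_9/q_9
step 0: (21, 1)  from 21·(1,0) + (0,1)
…
step 2: (87, 4)  from 3·(22,1) + (21,1)
…
step 4: (741, 34)  from 6·(109,5) + (87,4)
…
step 8: (45921, 2107)  from 3·(11878,545) + (10287,472)
step 9: (57799, 2652)  from 1·(45921,2107) + (11878,545)
fundamental: x₁=57799, y₁=2652  (since 3340724401 − 475·7033104 = 1)

57799 2652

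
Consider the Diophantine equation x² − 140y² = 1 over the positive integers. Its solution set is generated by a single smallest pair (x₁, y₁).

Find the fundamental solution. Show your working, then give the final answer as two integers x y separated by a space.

√140 → a₀=11, period (1,4,1,22); ℓ=4 even so k=3
a_0=11:  p_0=11·1+0=11,  q_0=11·0+1=1
…
a_2=4:  p_2=4·12+11=59,  q_2=4·1+1=5
a_3=1:  p_3=1·59+12=71,  q_3=1·5+1=6
fundamental: x₁=71, y₁=6  (since 5041 − 140·36 = 1)

71 6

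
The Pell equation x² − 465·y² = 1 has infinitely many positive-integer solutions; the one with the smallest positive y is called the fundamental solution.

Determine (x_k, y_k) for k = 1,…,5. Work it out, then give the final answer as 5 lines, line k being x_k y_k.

15871 736
503777281 23362112
15990898437631 741560158368
507583097703505921 23538602523554944
16111702671313786506751 747162320561120874080

d=465: √d = [21; 1,1,3,2,2,2,3,1,1,42] (ℓ=10, even), read p_9/q_9
i=0: a=21 ⇒ p=21, q=1
i=1: a=1 ⇒ p=22, q=1
…
i=3: a=3 ⇒ p=151, q=7
…
i=8: a=1 ⇒ p=8949, q=415
i=9: a=1 ⇒ p=15871, q=736
fundamental: x₁=15871, y₁=736  (since 251888641 − 465·541696 = 1)
n=2: (15871,736)∘(15871,736) = (15871·15871+465·736·736, 15871·736+736·15871) = (503777281,23362112)
n=3: (503777281,23362112)∘(15871,736) = (15871·503777281+465·736·23362112, 15871·23362112+736·503777281) = (15990898437631,741560158368)
n=4: (15990898437631,741560158368)∘(15871,736) = (15871·15990898437631+465·736·741560158368, 15871·741560158368+736·15990898437631) = (507583097703505921,23538602523554944)
n=5: (507583097703505921,23538602523554944)∘(15871,736) = (15871·507583097703505921+465·736·23538602523554944, 15871·23538602523554944+736·507583097703505921) = (16111702671313786506751,747162320561120874080)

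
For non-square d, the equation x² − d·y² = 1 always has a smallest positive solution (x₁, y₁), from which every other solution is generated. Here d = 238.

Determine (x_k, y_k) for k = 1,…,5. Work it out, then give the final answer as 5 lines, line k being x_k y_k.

11663 756
272051137 17634456
6345864809999 411341319900
148023642285985537 9594947610352944
3452799473617033826063 223811747547751451844

d=238: √d = [15; 2,2,1,14,1,2,2,30] (ℓ=8, even), read p_7/q_7
step 0: (15, 1)  from 15·(1,0) + (0,1)
…
step 2: (77, 5)  from 2·(31,2) + (15,1)
step 3: (108, 7)  from 1·(77,5) + (31,2)
step 4: (1589, 103)  from 14·(108,7) + (77,5)
step 5: (1697, 110)  from 1·(1589,103) + (108,7)
step 6: (4983, 323)  from 2·(1697,110) + (1589,103)
step 7: (11663, 756)  from 2·(4983,323) + (1697,110)
→ (11663, 756).  Check: 11663²=136025569, 238·756²=136025568, difference 1.
k=2:  x_2 = 11663·11663+238·756·756 = 272051137,  y_2 = 11663·756+756·11663 = 17634456
k=3:  x_3 = 11663·272051137+238·756·17634456 = 6345864809999,  y_3 = 11663·17634456+756·272051137 = 411341319900
k=4:  x_4 = 11663·6345864809999+238·756·411341319900 = 148023642285985537,  y_4 = 11663·411341319900+756·6345864809999 = 9594947610352944
k=5:  x_5 = 11663·148023642285985537+238·756·9594947610352944 = 3452799473617033826063,  y_5 = 11663·9594947610352944+756·148023642285985537 = 223811747547751451844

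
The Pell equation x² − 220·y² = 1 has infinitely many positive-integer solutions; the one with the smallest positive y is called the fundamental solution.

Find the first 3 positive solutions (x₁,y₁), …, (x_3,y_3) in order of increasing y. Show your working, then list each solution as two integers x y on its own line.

[14; 1,4,1,28] for √220; ℓ=4 ⇒ convergent index 3
step 0: (14, 1)  from 14·(1,0) + (0,1)
step 1: (15, 1)  from 1·(14,1) + (1,0)
step 2: (74, 5)  from 4·(15,1) + (14,1)
step 3: (89, 6)  from 1·(74,5) + (15,1)
→ (89, 6).  Check: 89²=7921, 220·6²=7920, difference 1.
k=2:  x_2 = 89·89+220·6·6 = 15841,  y_2 = 89·6+6·89 = 1068
k=3:  x_3 = 89·15841+220·6·1068 = 2819609,  y_3 = 89·1068+6·15841 = 190098

89 6
15841 1068
2819609 190098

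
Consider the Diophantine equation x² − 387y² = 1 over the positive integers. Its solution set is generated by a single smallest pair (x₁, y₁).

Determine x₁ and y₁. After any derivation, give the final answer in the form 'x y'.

3482 177

√387 = [19; 1,2,19,2,1,38, …], period ℓ=6 (even) → k=5
k=0  a_k=19  p_k/q_k = 19/1
…
k=2  a_k=2  p_k/q_k = 59/3
…
k=4  a_k=2  p_k/q_k = 2341/119
k=5  a_k=1  p_k/q_k = 3482/177
(x₁, y₁) = (3482, 177);  3482² − 387·177² = 1 ✓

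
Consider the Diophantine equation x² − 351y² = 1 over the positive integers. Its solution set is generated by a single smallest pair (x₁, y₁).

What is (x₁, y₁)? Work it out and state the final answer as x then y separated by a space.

√351 = [18; 1,2,1,3,2,2,2,3,1,2,1,36, …], period ℓ=12 (even) → k=11
k=0  a_k=18  p_k/q_k = 18/1
k=1  a_k=1  p_k/q_k = 19/1
…
k=3  a_k=1  p_k/q_k = 75/4
k=4  a_k=3  p_k/q_k = 281/15
…
k=6  a_k=2  p_k/q_k = 1555/83
…
k=8  a_k=3  p_k/q_k = 12796/683
k=9  a_k=1  p_k/q_k = 16543/883
k=10  a_k=2  p_k/q_k = 45882/2449
k=11  a_k=1  p_k/q_k = 62425/3332
→ (62425, 3332).  Check: 62425²=3896880625, 351·3332²=3896880624, difference 1.

62425 3332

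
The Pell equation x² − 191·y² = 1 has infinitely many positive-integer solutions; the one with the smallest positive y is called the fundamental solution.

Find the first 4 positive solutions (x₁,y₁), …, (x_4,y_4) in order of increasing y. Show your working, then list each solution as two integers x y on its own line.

√191 → a₀=13, period (1,4,1,1,3,…,4,1,26); ℓ=16 even so k=15
k=0  a_k=13  p_k/q_k = 13/1
…
k=5  a_k=3  p_k/q_k = 539/39
…
k=7  a_k=2  p_k/q_k = 2999/217
k=8  a_k=13  p_k/q_k = 40217/2910
…
k=10  a_k=2  p_k/q_k = 207083/14984
…
k=14  a_k=4  p_k/q_k = 7377553/533821
k=15  a_k=1  p_k/q_k = 8994000/650783
(x₁, y₁) = (8994000, 650783);  8994000² − 191·650783² = 1 ✓
(x_2, y_2) = (8994000·8994000 + 191·650783·650783, 8994000·650783 + 650783·8994000) = (161784071999999, 11706284604000)
(x_3, y_3) = (8994000·161784071999999 + 191·650783·11706284604000, 8994000·11706284604000 + 650783·161784071999999) = (2910171887135973018000, 210572647456751349217)
(x_4, y_4) = (8994000·2910171887135973018000 + 191·650783·210572647456751349217, 8994000·210572647456751349217 + 650783·2910171887135973018000) = (52348171905801720863712000001, 3787780782452031563430792000)

8994000 650783
161784071999999 11706284604000
2910171887135973018000 210572647456751349217
52348171905801720863712000001 3787780782452031563430792000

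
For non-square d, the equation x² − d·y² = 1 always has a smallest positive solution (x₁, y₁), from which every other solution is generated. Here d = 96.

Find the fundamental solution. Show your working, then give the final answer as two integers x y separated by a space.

49 5

√96 → a₀=9, period (1,3,1,18); ℓ=4 even so k=3
step 0: (9, 1)  from 9·(1,0) + (0,1)
…
step 2: (39, 4)  from 3·(10,1) + (9,1)
step 3: (49, 5)  from 1·(39,4) + (10,1)
fundamental: x₁=49, y₁=5  (since 2401 − 96·25 = 1)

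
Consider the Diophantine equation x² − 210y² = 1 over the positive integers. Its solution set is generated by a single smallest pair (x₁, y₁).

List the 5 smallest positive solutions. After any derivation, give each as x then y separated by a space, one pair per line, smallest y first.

√210 = [14; 2,28, …], period ℓ=2 (even) → k=1
i=0: a=14 ⇒ p=14, q=1
i=1: a=2 ⇒ p=29, q=2
(x₁, y₁) = (29, 2);  29² − 210·2² = 1 ✓
n=2: (29,2)∘(29,2) = (29·29+210·2·2, 29·2+2·29) = (1681,116)
n=3: (1681,116)∘(29,2) = (29·1681+210·2·116, 29·116+2·1681) = (97469,6726)
n=4: (97469,6726)∘(29,2) = (29·97469+210·2·6726, 29·6726+2·97469) = (5651521,389992)
n=5: (5651521,389992)∘(29,2) = (29·5651521+210·2·389992, 29·389992+2·5651521) = (327690749,22612810)

29 2
1681 116
97469 6726
5651521 389992
327690749 22612810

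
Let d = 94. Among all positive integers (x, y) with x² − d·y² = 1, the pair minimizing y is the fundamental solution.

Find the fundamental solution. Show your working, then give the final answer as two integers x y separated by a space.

√94 = [9; 1,2,3,1,1,…,2,1,18, …], period ℓ=16 (even) → k=15
step 0: (9, 1)  from 9·(1,0) + (0,1)
…
step 2: (29, 3)  from 2·(10,1) + (9,1)
…
step 7: (1464, 151)  from 1·(1241,128) + (223,23)
step 8: (12953, 1336)  from 8·(1464,151) + (1241,128)
…
step 11: (99455, 10258)  from 1·(85038,8771) + (14417,1487)
…
step 13: (652934, 67345)  from 3·(184493,19029) + (99455,10258)
step 14: (1490361, 153719)  from 2·(652934,67345) + (184493,19029)
step 15: (2143295, 221064)  from 1·(1490361,153719) + (652934,67345)
fundamental: x₁=2143295, y₁=221064  (since 4593713457025 − 94·48869292096 = 1)

2143295 221064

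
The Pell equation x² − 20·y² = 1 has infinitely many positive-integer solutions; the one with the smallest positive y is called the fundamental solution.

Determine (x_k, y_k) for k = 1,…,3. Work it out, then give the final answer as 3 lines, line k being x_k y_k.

[4; 2,8] for √20; ℓ=2 ⇒ convergent index 1
i=0: a=4 ⇒ p=4, q=1
i=1: a=2 ⇒ p=9, q=2
→ (9, 2).  Check: 9²=81, 20·2²=80, difference 1.
n=2: (9,2)∘(9,2) = (9·9+20·2·2, 9·2+2·9) = (161,36)
n=3: (161,36)∘(9,2) = (9·161+20·2·36, 9·36+2·161) = (2889,646)

9 2
161 36
2889 646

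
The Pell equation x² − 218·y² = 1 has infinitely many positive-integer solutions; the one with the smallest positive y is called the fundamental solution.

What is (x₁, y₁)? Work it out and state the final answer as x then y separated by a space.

126003 8534

d=218: √d = [14; 1,3,3,1,28] (ℓ=5, odd), read p_9/q_9
a_0=14:  p_0=14·1+0=14,  q_0=14·0+1=1
a_1=1:  p_1=1·14+1=15,  q_1=1·1+0=1
a_2=3:  p_2=3·15+14=59,  q_2=3·1+1=4
…
a_4=1:  p_4=1·192+59=251,  q_4=1·13+4=17
…
a_8=3:  p_8=3·29633+7471=96370,  q_8=3·2007+506=6527
a_9=1:  p_9=1·96370+29633=126003,  q_9=1·6527+2007=8534
(x₁, y₁) = (126003, 8534);  126003² − 218·8534² = 1 ✓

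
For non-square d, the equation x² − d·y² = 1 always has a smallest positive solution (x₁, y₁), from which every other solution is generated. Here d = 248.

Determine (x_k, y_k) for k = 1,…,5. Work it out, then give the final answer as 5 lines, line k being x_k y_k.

√248 = [15; 1,2,1,30, …], period ℓ=4 (even) → k=3
k=0  a_k=15  p_k/q_k = 15/1
…
k=2  a_k=2  p_k/q_k = 47/3
k=3  a_k=1  p_k/q_k = 63/4
(x₁, y₁) = (63, 4);  63² − 248·4² = 1 ✓
(63+4√248)^2 = 7937 + 504√248
(63+4√248)^3 = 999999 + 63500√248
(63+4√248)^4 = 125991937 + 8000496√248
(63+4√248)^5 = 15873984063 + 1007998996√248

63 4
7937 504
999999 63500
125991937 8000496
15873984063 1007998996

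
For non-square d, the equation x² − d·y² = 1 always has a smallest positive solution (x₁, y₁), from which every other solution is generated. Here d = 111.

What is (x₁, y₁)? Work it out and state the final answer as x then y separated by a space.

[10; 1,1,6,1,1,20] for √111; ℓ=6 ⇒ convergent index 5
a_0=10:  p_0=10·1+0=10,  q_0=10·0+1=1
…
a_3=6:  p_3=6·21+11=137,  q_3=6·2+1=13
a_4=1:  p_4=1·137+21=158,  q_4=1·13+2=15
a_5=1:  p_5=1·158+137=295,  q_5=1·15+13=28
(x₁, y₁) = (295, 28);  295² − 111·28² = 1 ✓

295 28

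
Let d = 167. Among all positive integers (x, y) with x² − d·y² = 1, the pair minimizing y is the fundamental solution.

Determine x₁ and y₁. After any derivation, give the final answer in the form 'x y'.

√167 → a₀=12, period (1,11,1,24); ℓ=4 even so k=3
k=0  a_k=12  p_k/q_k = 12/1
k=1  a_k=1  p_k/q_k = 13/1
k=2  a_k=11  p_k/q_k = 155/12
k=3  a_k=1  p_k/q_k = 168/13
(x₁, y₁) = (168, 13);  168² − 167·13² = 1 ✓

168 13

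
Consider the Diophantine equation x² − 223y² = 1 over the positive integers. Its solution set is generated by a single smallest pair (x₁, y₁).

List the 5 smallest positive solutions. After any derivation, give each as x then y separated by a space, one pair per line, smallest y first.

224 15
100351 6720
44957024 3010545
20140646401 1348717440
9022964630624 604222402575

[14; 1,13,1,28] for √223; ℓ=4 ⇒ convergent index 3
i=0: a=14 ⇒ p=14, q=1
…
i=2: a=13 ⇒ p=209, q=14
i=3: a=1 ⇒ p=224, q=15
fundamental: x₁=224, y₁=15  (since 50176 − 223·225 = 1)
(x_2, y_2) = (224·224 + 223·15·15, 224·15 + 15·224) = (100351, 6720)
(x_3, y_3) = (224·100351 + 223·15·6720, 224·6720 + 15·100351) = (44957024, 3010545)
(x_4, y_4) = (224·44957024 + 223·15·3010545, 224·3010545 + 15·44957024) = (20140646401, 1348717440)
(x_5, y_5) = (224·20140646401 + 223·15·1348717440, 224·1348717440 + 15·20140646401) = (9022964630624, 604222402575)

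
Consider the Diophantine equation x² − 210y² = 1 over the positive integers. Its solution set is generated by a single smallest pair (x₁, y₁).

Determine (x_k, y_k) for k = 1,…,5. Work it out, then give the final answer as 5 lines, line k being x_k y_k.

29 2
1681 116
97469 6726
5651521 389992
327690749 22612810

√210 = [14; 2,28, …], period ℓ=2 (even) → k=1
a_0=14:  p_0=14·1+0=14,  q_0=14·0+1=1
a_1=2:  p_1=2·14+1=29,  q_1=2·1+0=2
→ (29, 2).  Check: 29²=841, 210·2²=840, difference 1.
(x_2, y_2) = (29·29 + 210·2·2, 29·2 + 2·29) = (1681, 116)
(x_3, y_3) = (29·1681 + 210·2·116, 29·116 + 2·1681) = (97469, 6726)
(x_4, y_4) = (29·97469 + 210·2·6726, 29·6726 + 2·97469) = (5651521, 389992)
(x_5, y_5) = (29·5651521 + 210·2·389992, 29·389992 + 2·5651521) = (327690749, 22612810)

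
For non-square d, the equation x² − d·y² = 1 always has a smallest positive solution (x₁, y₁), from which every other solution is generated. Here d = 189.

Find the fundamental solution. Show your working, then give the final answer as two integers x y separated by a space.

√189 = [13; 1,2,1,26, …], period ℓ=4 (even) → k=3
i=0: a=13 ⇒ p=13, q=1
…
i=2: a=2 ⇒ p=41, q=3
i=3: a=1 ⇒ p=55, q=4
(x₁, y₁) = (55, 4);  55² − 189·4² = 1 ✓

55 4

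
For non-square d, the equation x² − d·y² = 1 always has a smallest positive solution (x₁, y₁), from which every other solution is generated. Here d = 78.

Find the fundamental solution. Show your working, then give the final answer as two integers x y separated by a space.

53 6

d=78: √d = [8; 1,4,1,16] (ℓ=4, even), read p_3/q_3
i=0: a=8 ⇒ p=8, q=1
…
i=2: a=4 ⇒ p=44, q=5
i=3: a=1 ⇒ p=53, q=6
→ (53, 6).  Check: 53²=2809, 78·6²=2808, difference 1.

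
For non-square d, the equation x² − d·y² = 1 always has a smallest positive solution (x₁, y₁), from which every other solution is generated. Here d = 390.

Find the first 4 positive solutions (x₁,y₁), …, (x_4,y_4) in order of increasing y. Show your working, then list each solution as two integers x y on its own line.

d=390: √d = [19; 1,2,1,38] (ℓ=4, even), read p_3/q_3
step 0: (19, 1)  from 19·(1,0) + (0,1)
…
step 2: (59, 3)  from 2·(20,1) + (19,1)
step 3: (79, 4)  from 1·(59,3) + (20,1)
→ (79, 4).  Check: 79²=6241, 390·4²=6240, difference 1.
n=2: (79,4)∘(79,4) = (79·79+390·4·4, 79·4+4·79) = (12481,632)
n=3: (12481,632)∘(79,4) = (79·12481+390·4·632, 79·632+4·12481) = (1971919,99852)
n=4: (1971919,99852)∘(79,4) = (79·1971919+390·4·99852, 79·99852+4·1971919) = (311550721,15775984)

79 4
12481 632
1971919 99852
311550721 15775984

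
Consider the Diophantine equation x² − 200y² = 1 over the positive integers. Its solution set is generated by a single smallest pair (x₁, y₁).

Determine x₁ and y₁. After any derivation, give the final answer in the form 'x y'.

√200 → a₀=14, period (7,28); ℓ=2 even so k=1
i=0: a=14 ⇒ p=14, q=1
i=1: a=7 ⇒ p=99, q=7
(x₁, y₁) = (99, 7);  99² − 200·7² = 1 ✓

99 7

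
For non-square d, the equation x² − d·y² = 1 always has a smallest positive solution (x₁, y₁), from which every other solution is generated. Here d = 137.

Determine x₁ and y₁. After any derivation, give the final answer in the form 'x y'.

d=137: √d = [11; 1,2,2,1,1,2,2,1,22] (ℓ=9, odd), read p_17/q_17
a_0=11:  p_0=11·1+0=11,  q_0=11·0+1=1
…
a_2=2:  p_2=2·12+11=35,  q_2=2·1+1=3
…
a_5=1:  p_5=1·117+82=199,  q_5=1·10+7=17
a_6=2:  p_6=2·199+117=515,  q_6=2·17+10=44
a_7=2:  p_7=2·515+199=1229,  q_7=2·44+17=105
…
a_11=2:  p_11=2·41341+39597=122279,  q_11=2·3532+3383=10447
…
a_13=1:  p_13=1·285899+122279=408178,  q_13=1·24426+10447=34873
…
a_15=2:  p_15=2·694077+408178=1796332,  q_15=2·59299+34873=153471
a_16=2:  p_16=2·1796332+694077=4286741,  q_16=2·153471+59299=366241
a_17=1:  p_17=1·4286741+1796332=6083073,  q_17=1·366241+153471=519712
→ (6083073, 519712).  Check: 6083073²=37003777123329, 137·519712²=37003777123328, difference 1.

6083073 519712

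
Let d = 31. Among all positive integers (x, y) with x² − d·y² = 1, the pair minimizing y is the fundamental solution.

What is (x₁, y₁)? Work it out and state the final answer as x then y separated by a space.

1520 273

d=31: √d = [5; 1,1,3,5,3,1,1,10] (ℓ=8, even), read p_7/q_7
i=0: a=5 ⇒ p=5, q=1
i=1: a=1 ⇒ p=6, q=1
i=2: a=1 ⇒ p=11, q=2
…
i=5: a=3 ⇒ p=657, q=118
i=6: a=1 ⇒ p=863, q=155
i=7: a=1 ⇒ p=1520, q=273
(x₁, y₁) = (1520, 273);  1520² − 31·273² = 1 ✓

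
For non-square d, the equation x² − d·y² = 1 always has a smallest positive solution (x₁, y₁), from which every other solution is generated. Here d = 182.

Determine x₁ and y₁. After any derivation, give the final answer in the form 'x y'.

27 2

d=182: √d = [13; 2,26] (ℓ=2, even), read p_1/q_1
step 0: (13, 1)  from 13·(1,0) + (0,1)
step 1: (27, 2)  from 2·(13,1) + (1,0)
→ (27, 2).  Check: 27²=729, 182·2²=728, difference 1.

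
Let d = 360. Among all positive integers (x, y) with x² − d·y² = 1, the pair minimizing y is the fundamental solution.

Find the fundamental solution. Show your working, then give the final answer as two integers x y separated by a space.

√360 → a₀=18, period (1,36); ℓ=2 even so k=1
k=0  a_k=18  p_k/q_k = 18/1
k=1  a_k=1  p_k/q_k = 19/1
(x₁, y₁) = (19, 1);  19² − 360·1² = 1 ✓

19 1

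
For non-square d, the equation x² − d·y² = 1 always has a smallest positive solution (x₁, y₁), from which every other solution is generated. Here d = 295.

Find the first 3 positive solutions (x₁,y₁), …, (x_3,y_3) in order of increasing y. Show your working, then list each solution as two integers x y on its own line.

√295 → a₀=17, period (5,1,2,3,2,6,2,3,2,1,5,34); ℓ=12 even so k=11
k=0  a_k=17  p_k/q_k = 17/1
…
k=2  a_k=1  p_k/q_k = 103/6
…
k=4  a_k=3  p_k/q_k = 979/57
k=5  a_k=2  p_k/q_k = 2250/131
k=6  a_k=6  p_k/q_k = 14479/843
k=7  a_k=2  p_k/q_k = 31208/1817
k=8  a_k=3  p_k/q_k = 108103/6294
…
k=10  a_k=1  p_k/q_k = 355517/20699
k=11  a_k=5  p_k/q_k = 2024999/117900
fundamental: x₁=2024999, y₁=117900  (since 4100620950001 − 295·13900410000 = 1)
n=2: (2024999,117900)∘(2024999,117900) = (2024999·2024999+295·117900·117900, 2024999·117900+117900·2024999) = (8201241900001,477494764200)
n=3: (8201241900001,477494764200)∘(2024999,117900) = (2024999·8201241900001+295·117900·477494764200, 2024999·477494764200+117900·8201241900001) = (33215013292518224999,1933852840020353700)

2024999 117900
8201241900001 477494764200
33215013292518224999 1933852840020353700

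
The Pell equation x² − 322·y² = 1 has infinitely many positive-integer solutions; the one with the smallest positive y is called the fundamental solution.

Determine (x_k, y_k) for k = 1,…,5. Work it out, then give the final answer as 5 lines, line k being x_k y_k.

d=322: √d = [17; 1,16,1,34] (ℓ=4, even), read p_3/q_3
i=0: a=17 ⇒ p=17, q=1
i=1: a=1 ⇒ p=18, q=1
i=2: a=16 ⇒ p=305, q=17
i=3: a=1 ⇒ p=323, q=18
(x₁, y₁) = (323, 18);  323² − 322·18² = 1 ✓
(323+18√322)^2 = 208657 + 11628√322
(323+18√322)^3 = 134792099 + 7511670√322
(323+18√322)^4 = 87075487297 + 4852527192√322
(323+18√322)^5 = 56250630001763 + 3134725054362√322

323 18
208657 11628
134792099 7511670
87075487297 4852527192
56250630001763 3134725054362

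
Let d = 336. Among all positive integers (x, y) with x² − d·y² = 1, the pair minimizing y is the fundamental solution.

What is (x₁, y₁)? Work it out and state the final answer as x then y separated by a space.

55 3

[18; 3,36] for √336; ℓ=2 ⇒ convergent index 1
k=0  a_k=18  p_k/q_k = 18/1
k=1  a_k=3  p_k/q_k = 55/3
fundamental: x₁=55, y₁=3  (since 3025 − 336·9 = 1)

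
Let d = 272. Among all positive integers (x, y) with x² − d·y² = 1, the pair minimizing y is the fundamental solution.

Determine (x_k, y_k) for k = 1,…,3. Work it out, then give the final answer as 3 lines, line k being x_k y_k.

33 2
2177 132
143649 8710

[16; 2,32] for √272; ℓ=2 ⇒ convergent index 1
i=0: a=16 ⇒ p=16, q=1
i=1: a=2 ⇒ p=33, q=2
fundamental: x₁=33, y₁=2  (since 1089 − 272·4 = 1)
(x_2, y_2) = (33·33 + 272·2·2, 33·2 + 2·33) = (2177, 132)
(x_3, y_3) = (33·2177 + 272·2·132, 33·132 + 2·2177) = (143649, 8710)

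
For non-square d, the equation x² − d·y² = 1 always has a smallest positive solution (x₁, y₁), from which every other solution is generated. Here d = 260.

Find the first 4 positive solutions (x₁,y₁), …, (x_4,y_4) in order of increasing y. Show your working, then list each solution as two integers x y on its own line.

129 8
33281 2064
8586369 532504
2215249921 137383968

d=260: √d = [16; 8,32] (ℓ=2, even), read p_1/q_1
step 0: (16, 1)  from 16·(1,0) + (0,1)
step 1: (129, 8)  from 8·(16,1) + (1,0)
fundamental: x₁=129, y₁=8  (since 16641 − 260·64 = 1)
n=2: (129,8)∘(129,8) = (129·129+260·8·8, 129·8+8·129) = (33281,2064)
n=3: (33281,2064)∘(129,8) = (129·33281+260·8·2064, 129·2064+8·33281) = (8586369,532504)
n=4: (8586369,532504)∘(129,8) = (129·8586369+260·8·532504, 129·532504+8·8586369) = (2215249921,137383968)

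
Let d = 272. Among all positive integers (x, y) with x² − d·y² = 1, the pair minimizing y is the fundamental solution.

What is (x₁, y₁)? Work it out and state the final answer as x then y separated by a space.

33 2

[16; 2,32] for √272; ℓ=2 ⇒ convergent index 1
a_0=16:  p_0=16·1+0=16,  q_0=16·0+1=1
a_1=2:  p_1=2·16+1=33,  q_1=2·1+0=2
(x₁, y₁) = (33, 2);  33² − 272·2² = 1 ✓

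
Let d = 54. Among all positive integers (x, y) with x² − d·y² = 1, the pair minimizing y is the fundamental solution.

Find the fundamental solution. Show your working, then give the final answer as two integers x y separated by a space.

485 66

√54 → a₀=7, period (2,1,6,1,2,14); ℓ=6 even so k=5
i=0: a=7 ⇒ p=7, q=1
…
i=3: a=6 ⇒ p=147, q=20
i=4: a=1 ⇒ p=169, q=23
i=5: a=2 ⇒ p=485, q=66
→ (485, 66).  Check: 485²=235225, 54·66²=235224, difference 1.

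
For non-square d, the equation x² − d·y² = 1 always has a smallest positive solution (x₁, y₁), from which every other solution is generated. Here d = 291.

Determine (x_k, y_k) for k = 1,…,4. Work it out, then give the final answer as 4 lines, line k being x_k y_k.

√291 = [17; 17,34, …], period ℓ=2 (even) → k=1
k=0  a_k=17  p_k/q_k = 17/1
k=1  a_k=17  p_k/q_k = 290/17
fundamental: x₁=290, y₁=17  (since 84100 − 291·289 = 1)
(290+17√291)^2 = 168199 + 9860√291
(290+17√291)^3 = 97555130 + 5718783√291
(290+17√291)^4 = 56581807201 + 3316884280√291

290 17
168199 9860
97555130 5718783
56581807201 3316884280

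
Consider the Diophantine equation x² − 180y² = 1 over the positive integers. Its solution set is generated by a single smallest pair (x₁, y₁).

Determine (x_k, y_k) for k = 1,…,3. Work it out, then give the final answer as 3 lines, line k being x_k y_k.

√180 = [13; 2,2,2,26, …], period ℓ=4 (even) → k=3
a_0=13:  p_0=13·1+0=13,  q_0=13·0+1=1
a_1=2:  p_1=2·13+1=27,  q_1=2·1+0=2
a_2=2:  p_2=2·27+13=67,  q_2=2·2+1=5
a_3=2:  p_3=2·67+27=161,  q_3=2·5+2=12
(x₁, y₁) = (161, 12);  161² − 180·12² = 1 ✓
k=2:  x_2 = 161·161+180·12·12 = 51841,  y_2 = 161·12+12·161 = 3864
k=3:  x_3 = 161·51841+180·12·3864 = 16692641,  y_3 = 161·3864+12·51841 = 1244196

161 12
51841 3864
16692641 1244196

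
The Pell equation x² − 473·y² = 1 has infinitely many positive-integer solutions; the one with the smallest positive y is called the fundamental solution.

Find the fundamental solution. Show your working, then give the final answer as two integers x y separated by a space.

[21; 1,2,1,42] for √473; ℓ=4 ⇒ convergent index 3
step 0: (21, 1)  from 21·(1,0) + (0,1)
…
step 2: (65, 3)  from 2·(22,1) + (21,1)
step 3: (87, 4)  from 1·(65,3) + (22,1)
fundamental: x₁=87, y₁=4  (since 7569 − 473·16 = 1)

87 4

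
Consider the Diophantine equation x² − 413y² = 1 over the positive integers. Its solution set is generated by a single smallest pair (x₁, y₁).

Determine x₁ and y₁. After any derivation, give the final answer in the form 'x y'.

113399 5580

√413 → a₀=20, period (3,9,1,4,1,9,3,40); ℓ=8 even so k=7
step 0: (20, 1)  from 20·(1,0) + (0,1)
step 1: (61, 3)  from 3·(20,1) + (1,0)
step 2: (569, 28)  from 9·(61,3) + (20,1)
…
step 5: (3719, 183)  from 1·(3089,152) + (630,31)
step 6: (36560, 1799)  from 9·(3719,183) + (3089,152)
step 7: (113399, 5580)  from 3·(36560,1799) + (3719,183)
(x₁, y₁) = (113399, 5580);  113399² − 413·5580² = 1 ✓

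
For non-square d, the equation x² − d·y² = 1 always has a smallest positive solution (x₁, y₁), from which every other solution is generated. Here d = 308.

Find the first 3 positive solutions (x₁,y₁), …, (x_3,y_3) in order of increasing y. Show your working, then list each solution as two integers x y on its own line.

[17; 1,1,4,1,1,34] for √308; ℓ=6 ⇒ convergent index 5
step 0: (17, 1)  from 17·(1,0) + (0,1)
step 1: (18, 1)  from 1·(17,1) + (1,0)
step 2: (35, 2)  from 1·(18,1) + (17,1)
…
step 4: (193, 11)  from 1·(158,9) + (35,2)
step 5: (351, 20)  from 1·(193,11) + (158,9)
→ (351, 20).  Check: 351²=123201, 308·20²=123200, difference 1.
(x_2, y_2) = (351·351 + 308·20·20, 351·20 + 20·351) = (246401, 14040)
(x_3, y_3) = (351·246401 + 308·20·14040, 351·14040 + 20·246401) = (172973151, 9856060)

351 20
246401 14040
172973151 9856060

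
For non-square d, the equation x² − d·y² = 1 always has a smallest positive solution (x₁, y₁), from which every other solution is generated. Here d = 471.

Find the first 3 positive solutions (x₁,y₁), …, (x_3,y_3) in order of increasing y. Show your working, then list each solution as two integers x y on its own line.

7838695 361188
122890278606049 5662485139320
1926598824915678693415 88772987898323613612

d=471: √d = [21; 1,2,2,1,3,…,2,1,42] (ℓ=14, even), read p_13/q_13
k=0  a_k=21  p_k/q_k = 21/1
k=1  a_k=1  p_k/q_k = 22/1
k=2  a_k=2  p_k/q_k = 65/3
k=3  a_k=2  p_k/q_k = 152/7
k=4  a_k=1  p_k/q_k = 217/10
k=5  a_k=3  p_k/q_k = 803/37
k=6  a_k=4  p_k/q_k = 3429/158
…
k=8  a_k=4  p_k/q_k = 198665/9154
…
k=10  a_k=1  p_k/q_k = 843469/38865
k=11  a_k=2  p_k/q_k = 2331742/107441
k=12  a_k=2  p_k/q_k = 5506953/253747
k=13  a_k=1  p_k/q_k = 7838695/361188
(x₁, y₁) = (7838695, 361188);  7838695² − 471·361188² = 1 ✓
(7838695+361188√471)^2 = 122890278606049 + 5662485139320√471
(7838695+361188√471)^3 = 1926598824915678693415 + 88772987898323613612√471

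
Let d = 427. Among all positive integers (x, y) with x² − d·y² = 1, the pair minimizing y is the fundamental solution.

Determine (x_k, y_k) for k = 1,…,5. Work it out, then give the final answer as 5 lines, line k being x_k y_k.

62 3
7687 372
953126 46125
118179937 5719128
14653359062 709125747

√427 → a₀=20, period (1,1,1,40); ℓ=4 even so k=3
a_0=20:  p_0=20·1+0=20,  q_0=20·0+1=1
…
a_2=1:  p_2=1·21+20=41,  q_2=1·1+1=2
a_3=1:  p_3=1·41+21=62,  q_3=1·2+1=3
(x₁, y₁) = (62, 3);  62² − 427·3² = 1 ✓
(x_2, y_2) = (62·62 + 427·3·3, 62·3 + 3·62) = (7687, 372)
(x_3, y_3) = (62·7687 + 427·3·372, 62·372 + 3·7687) = (953126, 46125)
(x_4, y_4) = (62·953126 + 427·3·46125, 62·46125 + 3·953126) = (118179937, 5719128)
(x_5, y_5) = (62·118179937 + 427·3·5719128, 62·5719128 + 3·118179937) = (14653359062, 709125747)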